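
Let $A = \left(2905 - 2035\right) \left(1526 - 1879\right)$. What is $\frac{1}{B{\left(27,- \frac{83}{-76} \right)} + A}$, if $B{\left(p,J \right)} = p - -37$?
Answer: $- \frac{1}{307046} \approx -3.2568 \cdot 10^{-6}$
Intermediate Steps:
$B{\left(p,J \right)} = 37 + p$ ($B{\left(p,J \right)} = p + 37 = 37 + p$)
$A = -307110$ ($A = 870 \left(-353\right) = -307110$)
$\frac{1}{B{\left(27,- \frac{83}{-76} \right)} + A} = \frac{1}{\left(37 + 27\right) - 307110} = \frac{1}{64 - 307110} = \frac{1}{-307046} = - \frac{1}{307046}$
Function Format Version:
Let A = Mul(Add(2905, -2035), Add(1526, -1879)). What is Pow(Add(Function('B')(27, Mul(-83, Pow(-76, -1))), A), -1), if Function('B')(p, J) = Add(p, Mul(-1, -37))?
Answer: Rational(-1, 307046) ≈ -3.2568e-6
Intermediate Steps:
Function('B')(p, J) = Add(37, p) (Function('B')(p, J) = Add(p, 37) = Add(37, p))
A = -307110 (A = Mul(870, -353) = -307110)
Pow(Add(Function('B')(27, Mul(-83, Pow(-76, -1))), A), -1) = Pow(Add(Add(37, 27), -307110), -1) = Pow(Add(64, -307110), -1) = Pow(-307046, -1) = Rational(-1, 307046)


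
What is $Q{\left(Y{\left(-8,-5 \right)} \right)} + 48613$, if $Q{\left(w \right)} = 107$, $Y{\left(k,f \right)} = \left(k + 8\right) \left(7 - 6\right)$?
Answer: $48720$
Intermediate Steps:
$Y{\left(k,f \right)} = 8 + k$ ($Y{\left(k,f \right)} = \left(8 + k\right) 1 = 8 + k$)
$Q{\left(Y{\left(-8,-5 \right)} \right)} + 48613 = 107 + 48613 = 48720$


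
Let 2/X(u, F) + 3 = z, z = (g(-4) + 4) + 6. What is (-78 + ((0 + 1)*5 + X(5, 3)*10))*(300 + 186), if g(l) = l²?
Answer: -806274/23 ≈ -35055.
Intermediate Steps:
z = 26 (z = ((-4)² + 4) + 6 = (16 + 4) + 6 = 20 + 6 = 26)
X(u, F) = 2/23 (X(u, F) = 2/(-3 + 26) = 2/23)
(-78 + ((0 + 1)*5 + X(5, 3)*10))*(300 + 186) = (-78 + ((0 + 1)*5 + (2/23)*10))*(300 + 186) = (-78 + (1*5 + 20/23))*486 = (-78 + (5 + 20/23))*486 = (-78 + 135/23)*486 = -1659/23*486 = -806274/23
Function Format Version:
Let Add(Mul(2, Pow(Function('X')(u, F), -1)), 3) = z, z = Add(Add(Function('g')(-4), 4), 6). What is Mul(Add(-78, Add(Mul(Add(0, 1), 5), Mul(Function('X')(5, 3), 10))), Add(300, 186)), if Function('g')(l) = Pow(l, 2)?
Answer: Rational(-806274, 23) ≈ -35055.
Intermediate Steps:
z = 26 (z = Add(Add(Pow(-4, 2), 4), 6) = Add(Add(16, 4), 6) = Add(20, 6) = 26)
Function('X')(u, F) = Rational(2, 23) (Function('X')(u, F) = Mul(2, Pow(Add(-3, 26), -1)) = Mul(2, Pow(23, -1)) = Mul(2, Rational(1, 23)) = Rational(2, 23))
Mul(Add(-78, Add(Mul(Add(0, 1), 5), Mul(Function('X')(5, 3), 10))), Add(300, 186)) = Mul(Add(-78, Add(Mul(Add(0, 1), 5), Mul(Rational(2, 23), 10))), Add(300, 186)) = Mul(Add(-78, Add(Mul(1, 5), Rational(20, 23))), 486) = Mul(Add(-78, Add(5, Rational(20, 23))), 486) = Mul(Add(-78, Rational(135, 23)), 486) = Mul(Rational(-1659, 23), 486) = Rational(-806274, 23)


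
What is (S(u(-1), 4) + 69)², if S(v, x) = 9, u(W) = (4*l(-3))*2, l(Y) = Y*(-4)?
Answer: 6084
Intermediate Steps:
l(Y) = -4*Y
u(W) = 96 (u(W) = (4*(-4*(-3)))*2 = (4*12)*2 = 48*2 = 96)
(S(u(-1), 4) + 69)² = (9 + 69)² = 78² = 6084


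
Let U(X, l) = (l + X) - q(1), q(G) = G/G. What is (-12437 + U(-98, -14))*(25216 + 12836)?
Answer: -477552600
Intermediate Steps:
q(G) = 1
U(X, l) = -1 + X + l (U(X, l) = (l + X) - 1*1 = (X + l) - 1 = -1 + X + l)
(-12437 + U(-98, -14))*(25216 + 12836) = (-12437 + (-1 - 98 - 14))*(25216 + 12836) = (-12437 - 113)*38052 = -12550*38052 = -477552600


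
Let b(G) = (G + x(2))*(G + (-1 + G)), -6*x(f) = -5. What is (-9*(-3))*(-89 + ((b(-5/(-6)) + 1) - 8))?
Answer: -2562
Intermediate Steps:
x(f) = ⅚ (x(f) = -⅙*(-5) = ⅚)
b(G) = (-1 + 2*G)*(⅚ + G) (b(G) = (G + ⅚)*(G + (-1 + G)) = (⅚ + G)*(-1 + 2*G) = (-1 + 2*G)*(⅚ + G))
(-9*(-3))*(-89 + ((b(-5/(-6)) + 1) - 8)) = (-9*(-3))*(-89 + (((-⅚ + 2*(-5/(-6))² + 2*(-5/(-6))/3) + 1) - 8)) = 27*(-89 + (((-⅚ + 2*(-5*(-⅙))² + 2*(-5*(-⅙))/3) + 1) - 8)) = 27*(-89 + (((-⅚ + 2*(⅚)² + (⅔)*(⅚)) + 1) - 8)) = 27*(-89 + (((-⅚ + 2*(25/36) + 5/9) + 1) - 8)) = 27*(-89 + (((-⅚ + 25/18 + 5/9) + 1) - 8)) = 27*(-89 + ((10/9 + 1) - 8)) = 27*(-89 + (19/9 - 8)) = 27*(-89 - 53/9) = 27*(-854/9) = -2562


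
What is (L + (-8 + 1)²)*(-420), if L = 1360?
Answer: -591780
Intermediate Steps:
(L + (-8 + 1)²)*(-420) = (1360 + (-8 + 1)²)*(-420) = (1360 + (-7)²)*(-420) = (1360 + 49)*(-420) = 1409*(-420) = -591780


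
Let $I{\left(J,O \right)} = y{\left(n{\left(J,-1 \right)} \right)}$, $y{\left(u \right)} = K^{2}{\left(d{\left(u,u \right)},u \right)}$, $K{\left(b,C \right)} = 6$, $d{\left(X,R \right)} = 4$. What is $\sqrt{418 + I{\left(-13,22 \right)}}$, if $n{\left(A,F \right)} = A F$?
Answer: $\sqrt{454} \approx 21.307$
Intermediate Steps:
$y{\left(u \right)} = 36$ ($y{\left(u \right)} = 6^{2} = 36$)
$I{\left(J,O \right)} = 36$
$\sqrt{418 + I{\left(-13,22 \right)}} = \sqrt{418 + 36} = \sqrt{454}$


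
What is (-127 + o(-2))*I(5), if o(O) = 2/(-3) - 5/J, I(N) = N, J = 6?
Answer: -1285/2 ≈ -642.50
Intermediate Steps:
o(O) = -3/2 (o(O) = 2/(-3) - 5/6 = 2*(-⅓) - 5*⅙ = -⅔ - ⅚ = -3/2)
(-127 + o(-2))*I(5) = (-127 - 3/2)*5 = -257/2*5 = -1285/2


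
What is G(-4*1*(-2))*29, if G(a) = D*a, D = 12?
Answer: 2784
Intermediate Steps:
G(a) = 12*a
G(-4*1*(-2))*29 = (12*(-4*1*(-2)))*29 = (12*(-4*(-2)))*29 = (12*8)*29 = 96*29 = 2784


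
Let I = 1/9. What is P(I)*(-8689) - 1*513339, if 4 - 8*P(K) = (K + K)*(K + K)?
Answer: -41928019/81 ≈ -5.1763e+5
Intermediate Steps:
I = ⅑ ≈ 0.11111
P(K) = ½ - K²/2 (P(K) = ½ - (K + K)*(K + K)/8 = ½ - 2*K*2*K/8 = ½ - K²/2)
P(I)*(-8689) - 1*513339 = (½ - (⅑)²/2)*(-8689) - 1*513339 = (½ - ½*1/81)*(-8689) - 513339 = (½ - 1/162)*(-8689) - 513339 = (40/81)*(-8689) - 513339 = -347560/81 - 513339 = -41928019/81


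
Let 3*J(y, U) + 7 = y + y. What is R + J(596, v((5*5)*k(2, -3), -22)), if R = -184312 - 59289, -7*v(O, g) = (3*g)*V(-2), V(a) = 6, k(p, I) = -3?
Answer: -243206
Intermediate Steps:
v(O, g) = -18*g/7 (v(O, g) = -3*g*6/7 = -18*g/7)
R = -243601
J(y, U) = -7/3 + 2*y/3 (J(y, U) = -7/3 + (y + y)/3 = -7/3 + (2*y)/3 = -7/3 + 2*y/3)
R + J(596, v((5*5)*k(2, -3), -22)) = -243601 + (-7/3 + (2/3)*596) = -243601 + (-7/3 + 1192/3) = -243601 + 395 = -243206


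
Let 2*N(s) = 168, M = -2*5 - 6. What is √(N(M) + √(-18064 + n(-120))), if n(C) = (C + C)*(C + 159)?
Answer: 2*√(21 + I*√1714) ≈ 11.612 + 7.1305*I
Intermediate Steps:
n(C) = 2*C*(159 + C) (n(C) = (2*C)*(159 + C) = 2*C*(159 + C))
M = -16 (M = -10 - 6 = -16)
N(s) = 84 (N(s) = (½)*168 = 84)
√(N(M) + √(-18064 + n(-120))) = √(84 + √(-18064 + 2*(-120)*(159 - 120))) = √(84 + √(-18064 + 2*(-120)*39)) = √(84 + √(-18064 - 9360)) = √(84 + √(-27424)) = √(84 + 4*I*√1714)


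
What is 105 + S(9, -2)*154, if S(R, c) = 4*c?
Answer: -1127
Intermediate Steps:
105 + S(9, -2)*154 = 105 + (4*(-2))*154 = 105 - 8*154 = 105 - 1232 = -1127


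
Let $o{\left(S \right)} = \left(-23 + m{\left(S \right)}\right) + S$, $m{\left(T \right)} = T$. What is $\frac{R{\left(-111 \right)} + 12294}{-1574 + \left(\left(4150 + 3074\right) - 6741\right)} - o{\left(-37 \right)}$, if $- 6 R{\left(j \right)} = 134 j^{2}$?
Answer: $\frac{368702}{1091} \approx 337.95$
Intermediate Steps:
$R{\left(j \right)} = - \frac{67 j^{2}}{3}$ ($R{\left(j \right)} = - \frac{134 j^{2}}{6} = - \frac{67 j^{2}}{3}$)
$o{\left(S \right)} = -23 + 2 S$ ($o{\left(S \right)} = \left(-23 + S\right) + S = -23 + 2 S$)
$\frac{R{\left(-111 \right)} + 12294}{-1574 + \left(\left(4150 + 3074\right) - 6741\right)} - o{\left(-37 \right)} = \frac{- \frac{67 \left(-111\right)^{2}}{3} + 12294}{-1574 + \left(\left(4150 + 3074\right) - 6741\right)} - \left(-23 + 2 \left(-37\right)\right) = \frac{\left(- \frac{67}{3}\right) 12321 + 12294}{-1574 + \left(7224 - 6741\right)} - \left(-23 - 74\right) = \frac{-275169 + 12294}{-1574 + 483} - -97 = - \frac{262875}{-1091} + 97 = \left(-262875\right) \left(- \frac{1}{1091}\right) + 97 = \frac{262875}{1091} + 97 = \frac{368702}{1091}$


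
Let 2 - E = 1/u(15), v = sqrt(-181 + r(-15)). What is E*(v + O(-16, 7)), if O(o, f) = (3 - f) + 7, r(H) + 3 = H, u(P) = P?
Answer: 29/5 + 29*I*sqrt(199)/15 ≈ 5.8 + 27.273*I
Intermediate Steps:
r(H) = -3 + H
O(o, f) = 10 - f
v = I*sqrt(199) (v = sqrt(-181 + (-3 - 15)) = sqrt(-181 - 18) = sqrt(-199) = I*sqrt(199) ≈ 14.107*I)
E = 29/15 (E = 2 - 1/15 = 29/15 ≈ 1.9333)
E*(v + O(-16, 7)) = 29*(I*sqrt(199) + (10 - 1*7))/15 = 29*(I*sqrt(199) + (10 - 7))/15 = 29*(I*sqrt(199) + 3)/15 = 29*(3 + I*sqrt(199))/15 = 29/5 + 29*I*sqrt(199)/15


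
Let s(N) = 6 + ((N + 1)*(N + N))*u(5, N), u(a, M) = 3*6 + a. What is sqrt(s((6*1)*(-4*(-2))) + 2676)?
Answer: sqrt(110874) ≈ 332.98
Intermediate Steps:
u(a, M) = 18 + a
s(N) = 6 + 46*N*(1 + N) (s(N) = 6 + ((N + 1)*(N + N))*(18 + 5) = 6 + ((1 + N)*(2*N))*23 = 6 + (2*N*(1 + N))*23 = 6 + 46*N*(1 + N))
sqrt(s((6*1)*(-4*(-2))) + 2676) = sqrt((6 + 46*((6*1)*(-4*(-2))) + 46*((6*1)*(-4*(-2)))**2) + 2676) = sqrt((6 + 46*(6*8) + 46*(6*8)**2) + 2676) = sqrt((6 + 46*48 + 46*48**2) + 2676) = sqrt((6 + 2208 + 46*2304) + 2676) = sqrt((6 + 2208 + 105984) + 2676) = sqrt(108198 + 2676) = sqrt(110874)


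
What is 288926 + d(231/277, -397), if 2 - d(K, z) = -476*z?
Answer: 99956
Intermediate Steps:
d(K, z) = 2 + 476*z (d(K, z) = 2 - (-476)*z = 2 + 476*z)
288926 + d(231/277, -397) = 288926 + (2 + 476*(-397)) = 288926 + (2 - 188972) = 288926 - 188970 = 99956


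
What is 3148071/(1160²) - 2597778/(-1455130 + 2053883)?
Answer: -1610653121337/805682036800 ≈ -1.9991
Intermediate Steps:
3148071/(1160²) - 2597778/(-1455130 + 2053883) = 3148071/1345600 - 2597778/598753 = -1610653121337/805682036800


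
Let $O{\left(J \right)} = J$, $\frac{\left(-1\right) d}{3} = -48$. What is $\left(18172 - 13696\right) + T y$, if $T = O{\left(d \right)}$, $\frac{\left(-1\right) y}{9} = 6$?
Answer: $-3300$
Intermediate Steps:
$d = 144$ ($d = \left(-3\right) \left(-48\right) = 144$)
$y = -54$ ($y = \left(-9\right) 6 = -54$)
$T = 144$
$\left(18172 - 13696\right) + T y = \left(18172 - 13696\right) + 144 \left(-54\right) = 4476 - 7776 = -3300$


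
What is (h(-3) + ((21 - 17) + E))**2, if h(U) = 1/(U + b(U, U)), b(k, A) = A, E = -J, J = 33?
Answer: 30625/36 ≈ 850.69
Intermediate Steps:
E = -33 (E = -1*33 = -33)
h(U) = 1/(2*U) (h(U) = 1/(U + U) = 1/(2*U))
(h(-3) + ((21 - 17) + E))**2 = ((1/2)/(-3) + ((21 - 17) - 33))**2 = ((1/2)*(-1/3) + (4 - 33))**2 = (-1/6 - 29)**2 = (-175/6)**2 = 30625/36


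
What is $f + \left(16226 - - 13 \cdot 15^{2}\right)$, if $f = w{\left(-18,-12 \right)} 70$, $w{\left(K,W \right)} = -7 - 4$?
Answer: $18381$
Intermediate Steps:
$w{\left(K,W \right)} = -11$ ($w{\left(K,W \right)} = -7 - 4 = -11$)
$f = -770$ ($f = \left(-11\right) 70 = -770$)
$f + \left(16226 - - 13 \cdot 15^{2}\right) = -770 + \left(16226 - - 13 \cdot 15^{2}\right) = -770 + \left(16226 - \left(-13\right) 225\right) = -770 + \left(16226 - -2925\right) = -770 + \left(16226 + 2925\right) = -770 + 19151 = 18381$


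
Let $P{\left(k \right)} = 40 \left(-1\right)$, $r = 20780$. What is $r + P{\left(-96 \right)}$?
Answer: $20740$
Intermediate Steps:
$P{\left(k \right)} = -40$
$r + P{\left(-96 \right)} = 20780 - 40 = 20740$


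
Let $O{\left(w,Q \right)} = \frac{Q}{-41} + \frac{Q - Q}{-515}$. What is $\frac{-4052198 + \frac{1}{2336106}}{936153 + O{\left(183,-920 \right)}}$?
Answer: $- \frac{388120926500467}{89667207466458} \approx -4.3285$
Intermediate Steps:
$O{\left(w,Q \right)} = - \frac{Q}{41}$ ($O{\left(w,Q \right)} = Q \left(- \frac{1}{41}\right) + 0 \left(- \frac{1}{515}\right) = - \frac{Q}{41} + 0 = - \frac{Q}{41}$)
$\frac{-4052198 + \frac{1}{2336106}}{936153 + O{\left(183,-920 \right)}} = \frac{-4052198 + \frac{1}{2336106}}{936153 - - \frac{920}{41}} = \frac{-4052198 + \frac{1}{2336106}}{936153 + \frac{920}{41}} = - \frac{9466364060987}{2336106 \cdot \frac{38383193}{41}} = \left(- \frac{9466364060987}{2336106}\right) \frac{41}{38383193} = - \frac{388120926500467}{89667207466458}$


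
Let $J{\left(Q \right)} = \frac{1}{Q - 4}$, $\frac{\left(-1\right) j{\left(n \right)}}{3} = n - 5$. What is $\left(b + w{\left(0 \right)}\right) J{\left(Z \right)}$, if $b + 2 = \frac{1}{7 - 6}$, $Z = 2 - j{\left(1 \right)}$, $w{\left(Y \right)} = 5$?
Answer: $- \frac{2}{7} \approx -0.28571$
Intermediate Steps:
$j{\left(n \right)} = 15 - 3 n$ ($j{\left(n \right)} = - 3 \left(n - 5\right) = - 3 \left(-5 + n\right) = 15 - 3 n$)
$Z = -10$ ($Z = 2 - \left(15 - 3\right) = 2 - 12 = -10$)
$J{\left(Q \right)} = \frac{1}{-4 + Q}$
$b = -1$ ($b = -2 + \frac{1}{7 - 6} = -2 + 1^{-1} = -2 + 1 = -1$)
$\left(b + w{\left(0 \right)}\right) J{\left(Z \right)} = \frac{-1 + 5}{-4 - 10} = \frac{4}{-14} = 4 \left(- \frac{1}{14}\right) = - \frac{2}{7}$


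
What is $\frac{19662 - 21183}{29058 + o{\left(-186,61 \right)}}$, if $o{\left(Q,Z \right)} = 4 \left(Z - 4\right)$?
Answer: $- \frac{169}{3254} \approx -0.051936$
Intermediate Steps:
$o{\left(Q,Z \right)} = -16 + 4 Z$ ($o{\left(Q,Z \right)} = 4 \left(-4 + Z\right) = -16 + 4 Z$)
$\frac{19662 - 21183}{29058 + o{\left(-186,61 \right)}} = \frac{19662 - 21183}{29058 + \left(-16 + 4 \cdot 61\right)} = - \frac{1521}{29058 + \left(-16 + 244\right)} = - \frac{1521}{29058 + 228} = - \frac{1521}{29286} = \left(-1521\right) \frac{1}{29286} = - \frac{169}{3254}$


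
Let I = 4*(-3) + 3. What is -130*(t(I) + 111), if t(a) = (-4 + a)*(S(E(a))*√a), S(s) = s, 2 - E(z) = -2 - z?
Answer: -14430 - 25350*I ≈ -14430.0 - 25350.0*I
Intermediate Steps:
I = -9 (I = -12 + 3 = -9)
E(z) = 4 + z (E(z) = 2 - (-2 - z) = 2 + (2 + z) = 4 + z)
t(a) = √a*(-4 + a)*(4 + a) (t(a) = (-4 + a)*((4 + a)*√a) = (-4 + a)*(√a*(4 + a)) = √a*(-4 + a)*(4 + a))
-130*(t(I) + 111) = -130*(√(-9)*(-16 + (-9)²) + 111) = -130*((3*I)*(-16 + 81) + 111) = -130*((3*I)*65 + 111) = -130*(195*I + 111) = -130*(111 + 195*I) = -14430 - 25350*I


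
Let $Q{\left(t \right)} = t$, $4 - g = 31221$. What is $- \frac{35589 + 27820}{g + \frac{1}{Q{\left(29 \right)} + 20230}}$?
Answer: $\frac{1284602931}{632425202} \approx 2.0312$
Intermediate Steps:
$g = -31217$ ($g = 4 - 31221 = -31217$)
$- \frac{35589 + 27820}{g + \frac{1}{Q{\left(29 \right)} + 20230}} = - \frac{35589 + 27820}{-31217 + \frac{1}{29 + 20230}} = - \frac{63409}{-31217 + \frac{1}{20259}} = - \frac{63409}{- \frac{632425202}{20259}} = - \frac{63409 \left(-20259\right)}{632425202} = \left(-1\right) \left(- \frac{1284602931}{632425202}\right) = \frac{1284602931}{632425202}$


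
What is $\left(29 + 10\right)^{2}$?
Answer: $1521$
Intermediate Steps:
$\left(29 + 10\right)^{2} = 39^{2} = 1521$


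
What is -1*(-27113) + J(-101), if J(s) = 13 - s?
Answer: 27227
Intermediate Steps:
-1*(-27113) + J(-101) = -1*(-27113) + (13 - 1*(-101)) = 27113 + (13 + 101) = 27113 + 114 = 27227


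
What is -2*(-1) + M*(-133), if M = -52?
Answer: 6918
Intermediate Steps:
-2*(-1) + M*(-133) = -2*(-1) - 52*(-133) = 2 + 6916 = 6918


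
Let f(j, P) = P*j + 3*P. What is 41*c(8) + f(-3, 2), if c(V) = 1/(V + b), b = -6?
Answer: 41/2 ≈ 20.500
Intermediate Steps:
f(j, P) = 3*P + P*j
c(V) = 1/(-6 + V) (c(V) = 1/(V - 6) = 1/(-6 + V))
41*c(8) + f(-3, 2) = 41/(-6 + 8) + 2*(3 - 3) = 41/2 + 2*0 = 41*(½) + 0 = 41/2 + 0 = 41/2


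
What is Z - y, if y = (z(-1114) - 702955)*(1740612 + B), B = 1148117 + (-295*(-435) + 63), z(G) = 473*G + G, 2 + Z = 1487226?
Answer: 3714045360171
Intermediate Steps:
Z = 1487224 (Z = -2 + 1487226 = 1487224)
z(G) = 474*G
B = 1276505 (B = 1148117 + (128325 + 63) = 1148117 + 128388 = 1276505)
y = -3714043872947 (y = (474*(-1114) - 702955)*(1740612 + 1276505) = (-528036 - 702955)*3017117 = -1230991*3017117 = -3714043872947)
Z - y = 1487224 - 1*(-3714043872947) = 1487224 + 3714043872947 = 3714045360171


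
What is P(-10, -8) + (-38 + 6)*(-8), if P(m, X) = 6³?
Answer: 472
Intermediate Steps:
P(m, X) = 216
P(-10, -8) + (-38 + 6)*(-8) = 216 + (-38 + 6)*(-8) = 216 - 32*(-8) = 216 + 256 = 472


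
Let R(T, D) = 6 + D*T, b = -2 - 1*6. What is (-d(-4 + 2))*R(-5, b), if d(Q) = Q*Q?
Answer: -184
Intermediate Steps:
b = -8 (b = -2 - 6 = -8)
d(Q) = Q**2
(-d(-4 + 2))*R(-5, b) = (-(-4 + 2)**2)*(6 - 8*(-5)) = (-1*(-2)**2)*(6 + 40) = -1*4*46 = -4*46 = -184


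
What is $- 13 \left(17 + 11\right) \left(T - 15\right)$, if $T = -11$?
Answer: $9464$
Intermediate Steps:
$- 13 \left(17 + 11\right) \left(T - 15\right) = - 13 \left(17 + 11\right) \left(-11 - 15\right) = \left(-13\right) 28 \left(-11 - 15\right) = \left(-364\right) \left(-26\right) = 9464$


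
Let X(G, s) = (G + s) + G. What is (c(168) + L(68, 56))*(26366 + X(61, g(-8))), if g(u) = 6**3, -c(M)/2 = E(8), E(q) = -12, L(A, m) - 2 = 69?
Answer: 2536880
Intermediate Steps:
L(A, m) = 71 (L(A, m) = 2 + 69 = 71)
c(M) = 24 (c(M) = -2*(-12) = 24)
g(u) = 216
X(G, s) = s + 2*G
(c(168) + L(68, 56))*(26366 + X(61, g(-8))) = (24 + 71)*(26366 + (216 + 2*61)) = 95*(26366 + (216 + 122)) = 95*(26366 + 338) = 95*26704 = 2536880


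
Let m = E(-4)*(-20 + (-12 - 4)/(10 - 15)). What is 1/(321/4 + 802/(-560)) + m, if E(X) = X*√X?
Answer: 280/22069 + 672*I/5 ≈ 0.012687 + 134.4*I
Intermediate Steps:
E(X) = X^(3/2)
m = 672*I/5 (m = (-4)^(3/2)*(-20 + (-12 - 4)/(10 - 15)) = (-8*I)*(-20 - 16/(-5)) = (-8*I)*(-20 - 16*(-⅕)) = (-8*I)*(-20 + 16/5) = -8*I*(-84/5) = 672*I/5 ≈ 134.4*I)
1/(321/4 + 802/(-560)) + m = 1/(321/4 + 802/(-560)) + 672*I/5 = 1/(321*(¼) + 802*(-1/560)) + 672*I/5 = 1/(321/4 - 401/280) + 672*I/5 = 1/(22069/280) + 672*I/5 = 280/22069 + 672*I/5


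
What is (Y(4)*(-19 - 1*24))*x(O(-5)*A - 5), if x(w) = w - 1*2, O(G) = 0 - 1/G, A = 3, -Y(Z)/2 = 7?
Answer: -19264/5 ≈ -3852.8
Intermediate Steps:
Y(Z) = -14 (Y(Z) = -2*7 = -14)
O(G) = -1/G
x(w) = -2 + w (x(w) = w - 2 = -2 + w)
(Y(4)*(-19 - 1*24))*x(O(-5)*A - 5) = (-14*(-19 - 1*24))*(-2 + (-1/(-5)*3 - 5)) = (-14*(-19 - 24))*(-2 + (-1*(-⅕)*3 - 5)) = (-14*(-43))*(-2 + ((⅕)*3 - 5)) = 602*(-2 + (⅗ - 5)) = 602*(-2 - 22/5) = 602*(-32/5) = -19264/5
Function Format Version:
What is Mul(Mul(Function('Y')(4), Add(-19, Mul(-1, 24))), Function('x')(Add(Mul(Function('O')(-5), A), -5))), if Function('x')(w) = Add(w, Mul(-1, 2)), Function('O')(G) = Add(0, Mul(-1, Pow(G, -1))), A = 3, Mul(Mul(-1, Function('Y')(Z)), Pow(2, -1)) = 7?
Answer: Rational(-19264, 5) ≈ -3852.8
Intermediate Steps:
Function('Y')(Z) = -14 (Function('Y')(Z) = Mul(-2, 7) = -14)
Function('O')(G) = Mul(-1, Pow(G, -1))
Function('x')(w) = Add(-2, w) (Function('x')(w) = Add(w, -2) = Add(-2, w))
Mul(Mul(Function('Y')(4), Add(-19, Mul(-1, 24))), Function('x')(Add(Mul(Function('O')(-5), A), -5))) = Mul(Mul(-14, Add(-19, Mul(-1, 24))), Add(-2, Add(Mul(Mul(-1, Pow(-5, -1)), 3), -5))) = Mul(Mul(-14, Add(-19, -24)), Add(-2, Add(Mul(Mul(-1, Rational(-1, 5)), 3), -5))) = Mul(Mul(-14, -43), Add(-2, Add(Mul(Rational(1, 5), 3), -5))) = Mul(602, Add(-2, Add(Rational(3, 5), -5))) = Mul(602, Add(-2, Rational(-22, 5))) = Mul(602, Rational(-32, 5)) = Rational(-19264, 5)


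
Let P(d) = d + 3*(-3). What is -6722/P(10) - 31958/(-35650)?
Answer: -119803671/17825 ≈ -6721.1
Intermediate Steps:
P(d) = -9 + d (P(d) = d - 9 = -9 + d)
-6722/P(10) - 31958/(-35650) = -6722/(-9 + 10) - 31958/(-35650) = -6722/1 - 31958*(-1/35650) = -6722*1 + 15979/17825 = -6722 + 15979/17825 = -119803671/17825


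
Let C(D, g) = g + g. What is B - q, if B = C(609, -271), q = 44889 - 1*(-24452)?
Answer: -69883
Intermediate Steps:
C(D, g) = 2*g
q = 69341 (q = 44889 + 24452 = 69341)
B = -542 (B = 2*(-271) = -542)
B - q = -542 - 1*69341 = -542 - 69341 = -69883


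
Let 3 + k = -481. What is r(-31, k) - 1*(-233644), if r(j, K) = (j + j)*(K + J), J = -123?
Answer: 271278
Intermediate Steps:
k = -484 (k = -3 - 481 = -484)
r(j, K) = 2*j*(-123 + K) (r(j, K) = (j + j)*(K - 123) = (2*j)*(-123 + K) = 2*j*(-123 + K))
r(-31, k) - 1*(-233644) = 2*(-31)*(-123 - 484) - 1*(-233644) = 2*(-31)*(-607) + 233644 = 37634 + 233644 = 271278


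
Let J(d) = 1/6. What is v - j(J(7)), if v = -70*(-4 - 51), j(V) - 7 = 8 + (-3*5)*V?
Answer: 7675/2 ≈ 3837.5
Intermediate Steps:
J(d) = 1/6
j(V) = 15 - 15*V (j(V) = 7 + (8 + (-3*5)*V) = 7 + (8 - 15*V) = 15 - 15*V)
v = 3850 (v = -70*(-55) = 3850)
v - j(J(7)) = 3850 - (15 - 15*1/6) = 3850 - (15 - 5/2) = 3850 - 1*25/2 = 3850 - 25/2 = 7675/2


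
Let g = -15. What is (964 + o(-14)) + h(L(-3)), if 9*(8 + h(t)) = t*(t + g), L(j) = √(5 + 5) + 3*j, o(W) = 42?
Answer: 9208/9 - 11*√10/3 ≈ 1011.5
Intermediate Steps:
L(j) = √10 + 3*j
h(t) = -8 + t*(-15 + t)/9 (h(t) = -8 + (t*(t - 15))/9 = -8 + (t*(-15 + t))/9 = -8 + t*(-15 + t)/9)
(964 + o(-14)) + h(L(-3)) = (964 + 42) + (-8 - 5*(√10 + 3*(-3))/3 + (√10 + 3*(-3))²/9) = 1006 + (-8 - 5*(√10 - 9)/3 + (√10 - 9)²/9) = 1006 + (-8 - 5*(-9 + √10)/3 + (-9 + √10)²/9) = 1006 + (-8 + (15 - 5*√10/3) + (-9 + √10)²/9) = 1006 + (7 - 5*√10/3 + (-9 + √10)²/9) = 1013 - 5*√10/3 + (-9 + √10)²/9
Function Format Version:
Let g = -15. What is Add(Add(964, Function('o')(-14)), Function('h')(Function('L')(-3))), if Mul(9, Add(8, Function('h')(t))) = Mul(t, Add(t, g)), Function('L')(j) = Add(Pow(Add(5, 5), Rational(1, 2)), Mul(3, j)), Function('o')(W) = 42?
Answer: Add(Rational(9208, 9), Mul(Rational(-11, 3), Pow(10, Rational(1, 2)))) ≈ 1011.5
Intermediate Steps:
Function('L')(j) = Add(Pow(10, Rational(1, 2)), Mul(3, j))
Function('h')(t) = Add(-8, Mul(Rational(1, 9), t, Add(-15, t))) (Function('h')(t) = Add(-8, Mul(Rational(1, 9), Mul(t, Add(t, -15)))) = Add(-8, Mul(Rational(1, 9), Mul(t, Add(-15, t)))) = Add(-8, Mul(Rational(1, 9), t, Add(-15, t))))
Add(Add(964, Function('o')(-14)), Function('h')(Function('L')(-3))) = Add(Add(964, 42), Add(-8, Mul(Rational(-5, 3), Add(Pow(10, Rational(1, 2)), Mul(3, -3))), Mul(Rational(1, 9), Pow(Add(Pow(10, Rational(1, 2)), Mul(3, -3)), 2)))) = Add(1006, Add(-8, Mul(Rational(-5, 3), Add(Pow(10, Rational(1, 2)), -9)), Mul(Rational(1, 9), Pow(Add(Pow(10, Rational(1, 2)), -9), 2)))) = Add(1006, Add(-8, Mul(Rational(-5, 3), Add(-9, Pow(10, Rational(1, 2)))), Mul(Rational(1, 9), Pow(Add(-9, Pow(10, Rational(1, 2))), 2)))) = Add(1006, Add(-8, Add(15, Mul(Rational(-5, 3), Pow(10, Rational(1, 2)))), Mul(Rational(1, 9), Pow(Add(-9, Pow(10, Rational(1, 2))), 2)))) = Add(1006, Add(7, Mul(Rational(-5, 3), Pow(10, Rational(1, 2))), Mul(Rational(1, 9), Pow(Add(-9, Pow(10, Rational(1, 2))), 2)))) = Add(1013, Mul(Rational(-5, 3), Pow(10, Rational(1, 2))), Mul(Rational(1, 9), Pow(Add(-9, Pow(10, Rational(1, 2))), 2)))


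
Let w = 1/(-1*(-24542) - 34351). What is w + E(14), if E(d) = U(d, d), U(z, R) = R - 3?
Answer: 107898/9809 ≈ 11.000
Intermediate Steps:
U(z, R) = -3 + R
E(d) = -3 + d
w = -1/9809 (w = 1/(24542 - 34351) = 1/(-9809) = -1/9809 ≈ -0.00010195)
w + E(14) = -1/9809 + (-3 + 14) = -1/9809 + 11 = 107898/9809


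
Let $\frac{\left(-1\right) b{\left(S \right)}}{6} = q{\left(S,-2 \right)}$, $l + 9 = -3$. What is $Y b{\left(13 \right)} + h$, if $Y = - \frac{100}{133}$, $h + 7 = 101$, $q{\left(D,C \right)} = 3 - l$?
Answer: $\frac{21502}{133} \approx 161.67$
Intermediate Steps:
$l = -12$ ($l = -9 - 3 = -12$)
$q{\left(D,C \right)} = 15$ ($q{\left(D,C \right)} = 3 - -12 = 3 + 12 = 15$)
$b{\left(S \right)} = -90$ ($b{\left(S \right)} = \left(-6\right) 15 = -90$)
$h = 94$ ($h = -7 + 101 = 94$)
$Y = - \frac{100}{133}$ ($Y = \left(-100\right) \frac{1}{133} = - \frac{100}{133} \approx -0.75188$)
$Y b{\left(13 \right)} + h = \left(- \frac{100}{133}\right) \left(-90\right) + 94 = \frac{9000}{133} + 94 = \frac{21502}{133}$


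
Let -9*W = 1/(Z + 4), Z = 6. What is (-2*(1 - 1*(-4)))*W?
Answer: ⅑ ≈ 0.11111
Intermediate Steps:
W = -1/90 (W = -1/(9*(6 + 4)) = -⅑/10 = -⅑*⅒ = -1/90 ≈ -0.011111)
(-2*(1 - 1*(-4)))*W = -2*(1 - 1*(-4))*(-1/90) = -2*(1 + 4)*(-1/90) = -2*5*(-1/90) = -10*(-1/90) = ⅑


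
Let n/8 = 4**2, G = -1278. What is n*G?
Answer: -163584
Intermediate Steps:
n = 128 (n = 8*4**2 = 8*16 = 128)
n*G = 128*(-1278) = -163584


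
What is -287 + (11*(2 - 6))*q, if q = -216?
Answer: 9217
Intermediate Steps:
-287 + (11*(2 - 6))*q = -287 + (11*(2 - 6))*(-216) = -287 + (11*(-4))*(-216) = -287 - 44*(-216) = -287 + 9504 = 9217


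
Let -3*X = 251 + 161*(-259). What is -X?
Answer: -13816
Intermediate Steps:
X = 13816 (X = -(251 + 161*(-259))/3 = -(251 - 41699)/3 = -⅓*(-41448) = 13816)
-X = -1*13816 = -13816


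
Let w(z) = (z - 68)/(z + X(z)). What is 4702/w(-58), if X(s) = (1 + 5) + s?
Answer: 258610/63 ≈ 4104.9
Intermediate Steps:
X(s) = 6 + s
w(z) = (-68 + z)/(6 + 2*z) (w(z) = (z - 68)/(z + (6 + z)) = (-68 + z)/(6 + 2*z))
4702/w(-58) = 4702/(((-68 - 58)/(2*(3 - 58)))) = 4702/(((1/2)*(-126)/(-55))) = 4702/(((1/2)*(-1/55)*(-126))) = 4702/(63/55) = 4702*(55/63) = 258610/63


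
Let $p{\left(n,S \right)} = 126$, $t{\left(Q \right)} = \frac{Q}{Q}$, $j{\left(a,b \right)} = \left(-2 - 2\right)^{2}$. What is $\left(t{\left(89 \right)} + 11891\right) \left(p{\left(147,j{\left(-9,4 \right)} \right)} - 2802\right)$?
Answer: $-31822992$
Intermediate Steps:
$j{\left(a,b \right)} = 16$ ($j{\left(a,b \right)} = \left(-4\right)^{2} = 16$)
$t{\left(Q \right)} = 1$
$\left(t{\left(89 \right)} + 11891\right) \left(p{\left(147,j{\left(-9,4 \right)} \right)} - 2802\right) = \left(1 + 11891\right) \left(126 - 2802\right) = 11892 \left(-2676\right) = -31822992$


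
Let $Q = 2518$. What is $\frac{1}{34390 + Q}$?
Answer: $\frac{1}{36908} \approx 2.7094 \cdot 10^{-5}$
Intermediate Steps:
$\frac{1}{34390 + Q} = \frac{1}{34390 + 2518} = \frac{1}{36908}$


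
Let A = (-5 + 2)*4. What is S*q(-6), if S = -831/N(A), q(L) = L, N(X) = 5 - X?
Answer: 4986/17 ≈ 293.29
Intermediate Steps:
A = -12 (A = -3*4 = -12)
S = -831/17 (S = -831/(5 - 1*(-12)) = -831/(5 + 12) = -831/17 ≈ -48.882)
S*q(-6) = -831/17*(-6) = 4986/17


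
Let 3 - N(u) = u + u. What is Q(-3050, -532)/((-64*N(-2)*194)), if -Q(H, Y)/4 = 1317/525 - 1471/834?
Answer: 108701/3171201600 ≈ 3.4278e-5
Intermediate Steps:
N(u) = 3 - 2*u (N(u) = 3 - (u + u) = 3 - 2*u)
Q(H, Y) = -217402/72975 (Q(H, Y) = -4*(1317/525 - 1471/834) = -4*(1317*(1/525) - 1471*1/834) = -4*(439/175 - 1471/834) = -4*108701/145950 = -217402/72975)
Q(-3050, -532)/((-64*N(-2)*194)) = -217402*(-1/(12416*(3 - 2*(-2))))/72975 = -217402*(-1/(12416*(3 + 4)))/72975 = -217402/(72975*(-64*7*194)) = -217402/(72975*((-448*194))) = -217402/72975/(-86912) = -217402/72975*(-1/86912) = 108701/3171201600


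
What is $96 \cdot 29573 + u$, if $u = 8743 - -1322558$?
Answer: $4170309$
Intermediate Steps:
$u = 1331301$ ($u = 8743 + 1322558 = 1331301$)
$96 \cdot 29573 + u = 96 \cdot 29573 + 1331301 = 2839008 + 1331301 = 4170309$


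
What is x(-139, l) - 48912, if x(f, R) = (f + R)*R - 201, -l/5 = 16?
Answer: -31593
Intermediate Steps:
l = -80 (l = -5*16 = -80)
x(f, R) = -201 + R*(R + f) (x(f, R) = (R + f)*R - 201 = R*(R + f) - 201 = -201 + R*(R + f))
x(-139, l) - 48912 = (-201 + (-80)² - 80*(-139)) - 48912 = (-201 + 6400 + 11120) - 48912 = 17319 - 48912 = -31593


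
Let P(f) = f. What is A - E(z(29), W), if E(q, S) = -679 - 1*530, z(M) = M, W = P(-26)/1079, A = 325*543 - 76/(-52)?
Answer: 2309911/13 ≈ 1.7769e+5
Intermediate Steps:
A = 2294194/13 (A = 176475 - 76*(-1/52) = 176475 + 19/13 = 2294194/13 ≈ 1.7648e+5)
W = -2/83 (W = -26/1079 = -26*1/1079 = -2/83 ≈ -0.024096)
E(q, S) = -1209 (E(q, S) = -679 - 530 = -1209)
A - E(z(29), W) = 2294194/13 - 1*(-1209) = 2294194/13 + 1209 = 2309911/13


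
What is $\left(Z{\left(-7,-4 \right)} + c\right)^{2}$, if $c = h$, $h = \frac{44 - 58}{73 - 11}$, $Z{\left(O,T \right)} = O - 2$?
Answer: $\frac{81796}{961} \approx 85.115$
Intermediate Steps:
$Z{\left(O,T \right)} = -2 + O$
$h = - \frac{7}{31}$ ($h = - \frac{14}{62} = \left(-14\right) \frac{1}{62} = - \frac{7}{31} \approx -0.22581$)
$c = - \frac{7}{31} \approx -0.22581$
$\left(Z{\left(-7,-4 \right)} + c\right)^{2} = \left(\left(-2 - 7\right) - \frac{7}{31}\right)^{2} = \left(-9 - \frac{7}{31}\right)^{2} = \left(- \frac{286}{31}\right)^{2} = \frac{81796}{961}$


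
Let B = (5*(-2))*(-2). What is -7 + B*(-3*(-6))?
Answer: 353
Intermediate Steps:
B = 20 (B = -10*(-2) = 20)
-7 + B*(-3*(-6)) = -7 + 20*(-3*(-6)) = -7 + 20*18 = -7 + 360 = 353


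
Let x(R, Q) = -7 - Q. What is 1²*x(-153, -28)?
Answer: 21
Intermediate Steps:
1²*x(-153, -28) = 1²*(-7 - 1*(-28)) = 1*(-7 + 28) = 1*21 = 21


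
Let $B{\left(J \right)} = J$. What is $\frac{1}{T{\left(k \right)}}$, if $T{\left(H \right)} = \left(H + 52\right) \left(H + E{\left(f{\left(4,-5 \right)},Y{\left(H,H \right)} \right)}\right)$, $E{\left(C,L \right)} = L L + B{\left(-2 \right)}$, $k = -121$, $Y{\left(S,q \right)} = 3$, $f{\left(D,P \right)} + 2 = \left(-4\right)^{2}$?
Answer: $\frac{1}{7866} \approx 0.00012713$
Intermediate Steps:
$f{\left(D,P \right)} = 14$ ($f{\left(D,P \right)} = -2 + \left(-4\right)^{2} = -2 + 16 = 14$)
$E{\left(C,L \right)} = -2 + L^{2}$ ($E{\left(C,L \right)} = L L - 2 = L^{2} - 2 = -2 + L^{2}$)
$T{\left(H \right)} = \left(7 + H\right) \left(52 + H\right)$ ($T{\left(H \right)} = \left(H + 52\right) \left(H - \left(2 - 3^{2}\right)\right) = \left(52 + H\right) \left(H + \left(-2 + 9\right)\right) = \left(52 + H\right) \left(H + 7\right) = \left(52 + H\right) \left(7 + H\right) = \left(7 + H\right) \left(52 + H\right)$)
$\frac{1}{T{\left(k \right)}} = \frac{1}{364 + \left(-121\right)^{2} + 59 \left(-121\right)} = \frac{1}{364 + 14641 - 7139} = \frac{1}{7866}$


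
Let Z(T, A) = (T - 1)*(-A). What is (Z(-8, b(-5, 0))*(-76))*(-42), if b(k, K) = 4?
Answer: 114912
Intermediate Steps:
Z(T, A) = -A*(-1 + T) (Z(T, A) = (-1 + T)*(-A) = -A*(-1 + T))
(Z(-8, b(-5, 0))*(-76))*(-42) = ((4*(1 - 1*(-8)))*(-76))*(-42) = ((4*(1 + 8))*(-76))*(-42) = ((4*9)*(-76))*(-42) = (36*(-76))*(-42) = -2736*(-42) = 114912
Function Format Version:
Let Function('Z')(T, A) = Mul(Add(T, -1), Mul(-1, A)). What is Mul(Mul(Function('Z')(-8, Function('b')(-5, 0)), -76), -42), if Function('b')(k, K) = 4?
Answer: 114912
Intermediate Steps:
Function('Z')(T, A) = Mul(-1, A, Add(-1, T)) (Function('Z')(T, A) = Mul(Add(-1, T), Mul(-1, A)) = Mul(-1, A, Add(-1, T)))
Mul(Mul(Function('Z')(-8, Function('b')(-5, 0)), -76), -42) = Mul(Mul(Mul(4, Add(1, Mul(-1, -8))), -76), -42) = Mul(Mul(Mul(4, Add(1, 8)), -76), -42) = Mul(Mul(Mul(4, 9), -76), -42) = Mul(Mul(36, -76), -42) = Mul(-2736, -42) = 114912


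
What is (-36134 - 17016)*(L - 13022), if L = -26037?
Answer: 2075985850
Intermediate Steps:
(-36134 - 17016)*(L - 13022) = (-36134 - 17016)*(-26037 - 13022) = -53150*(-39059) = 2075985850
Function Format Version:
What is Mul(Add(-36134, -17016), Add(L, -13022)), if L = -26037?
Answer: 2075985850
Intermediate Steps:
Mul(Add(-36134, -17016), Add(L, -13022)) = Mul(Add(-36134, -17016), Add(-26037, -13022)) = Mul(-53150, -39059) = 2075985850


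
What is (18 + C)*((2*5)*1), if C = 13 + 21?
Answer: 520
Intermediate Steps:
C = 34
(18 + C)*((2*5)*1) = (18 + 34)*((2*5)*1) = 52*(10*1) = 52*10 = 520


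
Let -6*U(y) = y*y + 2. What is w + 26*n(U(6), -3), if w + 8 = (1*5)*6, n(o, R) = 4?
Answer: 126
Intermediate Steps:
U(y) = -⅓ - y²/6 (U(y) = -(y*y + 2)/6 = -(y² + 2)/6 = -(2 + y²)/6 = -⅓ - y²/6)
w = 22 (w = -8 + (1*5)*6 = -8 + 5*6 = -8 + 30 = 22)
w + 26*n(U(6), -3) = 22 + 26*4 = 22 + 104 = 126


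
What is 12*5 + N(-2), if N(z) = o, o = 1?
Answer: 61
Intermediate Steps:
N(z) = 1
12*5 + N(-2) = 12*5 + 1 = 60 + 1 = 61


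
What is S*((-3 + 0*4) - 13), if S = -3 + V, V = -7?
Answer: 160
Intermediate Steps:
S = -10 (S = -3 - 7 = -10)
S*((-3 + 0*4) - 13) = -10*((-3 + 0*4) - 13) = -10*((-3 + 0) - 13) = -10*(-3 - 13) = -10*(-16) = 160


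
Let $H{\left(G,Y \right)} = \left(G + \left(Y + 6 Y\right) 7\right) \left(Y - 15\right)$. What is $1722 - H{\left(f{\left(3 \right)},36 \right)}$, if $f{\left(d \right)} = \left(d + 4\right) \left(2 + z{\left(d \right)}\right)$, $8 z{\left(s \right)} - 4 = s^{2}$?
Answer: $- \frac{286839}{8} \approx -35855.0$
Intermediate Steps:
$z{\left(s \right)} = \frac{1}{2} + \frac{s^{2}}{8}$
$f{\left(d \right)} = \left(4 + d\right) \left(\frac{5}{2} + \frac{d^{2}}{8}\right)$ ($f{\left(d \right)} = \left(d + 4\right) \left(2 + \left(\frac{1}{2} + \frac{d^{2}}{8}\right)\right) = \left(4 + d\right) \left(\frac{5}{2} + \frac{d^{2}}{8}\right)$)
$H{\left(G,Y \right)} = \left(-15 + Y\right) \left(G + 49 Y\right)$ ($H{\left(G,Y \right)} = \left(G + 7 Y 7\right) \left(-15 + Y\right) = \left(G + 49 Y\right) \left(-15 + Y\right) = \left(-15 + Y\right) \left(G + 49 Y\right)$)
$1722 - H{\left(f{\left(3 \right)},36 \right)} = 1722 - \left(\left(-735\right) 36 - 15 \left(10 + \frac{3^{2}}{2} + \frac{3^{3}}{8} + \frac{5}{2} \cdot 3\right) + 49 \cdot 36^{2} + \left(10 + \frac{3^{2}}{2} + \frac{3^{3}}{8} + \frac{5}{2} \cdot 3\right) 36\right) = 1722 - \left(-26460 - 15 \left(10 + \frac{1}{2} \cdot 9 + \frac{1}{8} \cdot 27 + \frac{15}{2}\right) + 49 \cdot 1296 + \left(10 + \frac{1}{2} \cdot 9 + \frac{1}{8} \cdot 27 + \frac{15}{2}\right) 36\right) = 1722 - \left(-26460 - 15 \left(10 + \frac{9}{2} + \frac{27}{8} + \frac{15}{2}\right) + 63504 + \left(10 + \frac{9}{2} + \frac{27}{8} + \frac{15}{2}\right) 36\right) = 1722 - \left(-26460 - \frac{3045}{8} + 63504 + \frac{203}{8} \cdot 36\right) = 1722 - \left(-26460 - \frac{3045}{8} + 63504 + \frac{1827}{2}\right) = 1722 - \frac{300615}{8} = - \frac{286839}{8}$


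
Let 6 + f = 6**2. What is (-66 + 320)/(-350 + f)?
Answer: -127/160 ≈ -0.79375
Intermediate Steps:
f = 30 (f = -6 + 6**2 = -6 + 36 = 30)
(-66 + 320)/(-350 + f) = (-66 + 320)/(-350 + 30) = 254/(-320) = 254*(-1/320) = -127/160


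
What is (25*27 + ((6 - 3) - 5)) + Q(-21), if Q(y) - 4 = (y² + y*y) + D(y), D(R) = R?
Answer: 1538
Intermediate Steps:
Q(y) = 4 + y + 2*y² (Q(y) = 4 + ((y² + y*y) + y) = 4 + ((y² + y²) + y) = 4 + (2*y² + y) = 4 + (y + 2*y²) = 4 + y + 2*y²)
(25*27 + ((6 - 3) - 5)) + Q(-21) = (25*27 + ((6 - 3) - 5)) + (4 - 21 + 2*(-21)²) = (675 + (3 - 5)) + (4 - 21 + 2*441) = (675 - 2) + (4 - 21 + 882) = 673 + 865 = 1538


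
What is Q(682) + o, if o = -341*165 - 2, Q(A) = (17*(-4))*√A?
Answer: -56267 - 68*√682 ≈ -58043.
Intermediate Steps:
Q(A) = -68*√A
o = -56267 (o = -56265 - 2 = -56267)
Q(682) + o = -68*√682 - 56267 = -56267 - 68*√682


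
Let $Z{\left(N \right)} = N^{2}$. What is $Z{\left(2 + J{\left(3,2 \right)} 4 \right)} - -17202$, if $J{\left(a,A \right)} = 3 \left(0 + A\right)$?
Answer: $17878$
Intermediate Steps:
$J{\left(a,A \right)} = 3 A$
$Z{\left(2 + J{\left(3,2 \right)} 4 \right)} - -17202 = \left(2 + 3 \cdot 2 \cdot 4\right)^{2} - -17202 = \left(2 + 6 \cdot 4\right)^{2} + 17202 = \left(2 + 24\right)^{2} + 17202 = 26^{2} + 17202 = 676 + 17202 = 17878$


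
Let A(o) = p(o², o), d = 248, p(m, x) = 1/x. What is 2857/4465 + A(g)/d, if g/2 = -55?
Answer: 15586899/24361040 ≈ 0.63983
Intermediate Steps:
g = -110 (g = 2*(-55) = -110)
A(o) = 1/o
2857/4465 + A(g)/d = 2857/4465 + 1/(-110*248) = 2857*(1/4465) - 1/110*1/248 = 2857/4465 - 1/27280 = 15586899/24361040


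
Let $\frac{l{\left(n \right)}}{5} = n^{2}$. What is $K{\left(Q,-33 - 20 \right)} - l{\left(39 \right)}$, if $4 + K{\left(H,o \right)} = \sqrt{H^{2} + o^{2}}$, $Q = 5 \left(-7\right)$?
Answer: $-7609 + \sqrt{4034} \approx -7545.5$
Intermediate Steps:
$Q = -35$
$l{\left(n \right)} = 5 n^{2}$
$K{\left(H,o \right)} = -4 + \sqrt{H^{2} + o^{2}}$
$K{\left(Q,-33 - 20 \right)} - l{\left(39 \right)} = \left(-4 + \sqrt{\left(-35\right)^{2} + \left(-33 - 20\right)^{2}}\right) - 5 \cdot 39^{2} = \left(-4 + \sqrt{1225 + \left(-53\right)^{2}}\right) - 5 \cdot 1521 = \left(-4 + \sqrt{1225 + 2809}\right) - 7605 = \left(-4 + \sqrt{4034}\right) - 7605 = -7609 + \sqrt{4034}$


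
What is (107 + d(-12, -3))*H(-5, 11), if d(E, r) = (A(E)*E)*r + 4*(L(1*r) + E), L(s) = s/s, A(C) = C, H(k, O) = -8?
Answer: 2952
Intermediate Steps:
L(s) = 1
d(E, r) = 4 + 4*E + r*E² (d(E, r) = (E*E)*r + 4*(1 + E) = E²*r + (4 + 4*E) = r*E² + (4 + 4*E) = 4 + 4*E + r*E²)
(107 + d(-12, -3))*H(-5, 11) = (107 + (4 + 4*(-12) - 3*(-12)²))*(-8) = (107 + (4 - 48 - 3*144))*(-8) = (107 + (4 - 48 - 432))*(-8) = (107 - 476)*(-8) = -369*(-8) = 2952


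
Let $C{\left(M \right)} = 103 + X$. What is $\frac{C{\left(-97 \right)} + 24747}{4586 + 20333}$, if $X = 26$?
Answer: $\frac{24876}{24919} \approx 0.99827$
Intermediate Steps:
$C{\left(M \right)} = 129$ ($C{\left(M \right)} = 103 + 26 = 129$)
$\frac{C{\left(-97 \right)} + 24747}{4586 + 20333} = \frac{129 + 24747}{4586 + 20333} = \frac{24876}{24919}$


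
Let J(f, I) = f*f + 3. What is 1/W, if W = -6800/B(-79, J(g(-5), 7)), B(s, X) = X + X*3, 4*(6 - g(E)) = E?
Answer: -889/27200 ≈ -0.032684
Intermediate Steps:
g(E) = 6 - E/4
J(f, I) = 3 + f**2 (J(f, I) = f**2 + 3 = 3 + f**2)
B(s, X) = 4*X (B(s, X) = X + 3*X = 4*X)
W = -27200/889 (W = -6800*1/(4*(3 + (6 - 1/4*(-5))**2)) = -6800*1/(4*(3 + (6 + 5/4)**2)) = -6800*1/(4*(3 + (29/4)**2)) = -6800*1/(4*(3 + 841/16)) = -6800/(4*(889/16)) = -6800/889/4 = -6800*4/889 = -27200/889 ≈ -30.596)
1/W = 1/(-27200/889) = -889/27200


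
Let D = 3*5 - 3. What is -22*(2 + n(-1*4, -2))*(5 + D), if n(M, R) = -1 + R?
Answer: 374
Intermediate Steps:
D = 12 (D = 15 - 3 = 12)
-22*(2 + n(-1*4, -2))*(5 + D) = -22*(2 + (-1 - 2))*(5 + 12) = -22*(2 - 3)*17 = -(-22)*17 = -22*(-17) = 374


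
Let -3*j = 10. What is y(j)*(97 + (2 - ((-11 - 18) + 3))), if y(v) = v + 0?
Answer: -1250/3 ≈ -416.67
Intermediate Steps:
j = -10/3 (j = -⅓*10 = -10/3 ≈ -3.3333)
y(v) = v
y(j)*(97 + (2 - ((-11 - 18) + 3))) = -10*(97 + (2 - ((-11 - 18) + 3)))/3 = -10*(97 + (2 - (-29 + 3)))/3 = -10*(97 + (2 - 1*(-26)))/3 = -10*(97 + (2 + 26))/3 = -10*(97 + 28)/3 = -10/3*125 = -1250/3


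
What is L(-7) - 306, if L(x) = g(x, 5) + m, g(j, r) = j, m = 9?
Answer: -304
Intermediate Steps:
L(x) = 9 + x (L(x) = x + 9 = 9 + x)
L(-7) - 306 = (9 - 7) - 306 = 2 - 306 = -304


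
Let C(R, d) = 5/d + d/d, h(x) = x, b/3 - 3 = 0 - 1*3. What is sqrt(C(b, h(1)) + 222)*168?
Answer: 336*sqrt(57) ≈ 2536.7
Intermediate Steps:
b = 0 (b = 9 + 3*(0 - 1*3) = 9 + 3*(0 - 3) = 9 + 3*(-3) = 9 - 9 = 0)
C(R, d) = 1 + 5/d (C(R, d) = 5/d + 1 = 1 + 5/d)
sqrt(C(b, h(1)) + 222)*168 = sqrt((5 + 1)/1 + 222)*168 = sqrt(1*6 + 222)*168 = sqrt(6 + 222)*168 = sqrt(228)*168 = (2*sqrt(57))*168 = 336*sqrt(57)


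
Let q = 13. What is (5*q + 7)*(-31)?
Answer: -2232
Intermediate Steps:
(5*q + 7)*(-31) = (5*13 + 7)*(-31) = (65 + 7)*(-31) = 72*(-31) = -2232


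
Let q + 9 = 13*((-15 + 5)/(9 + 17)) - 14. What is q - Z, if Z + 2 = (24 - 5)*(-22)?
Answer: 392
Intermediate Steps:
Z = -420 (Z = -2 + (24 - 5)*(-22) = -2 + 19*(-22) = -2 - 418 = -420)
q = -28 (q = -9 + (13*((-15 + 5)/(9 + 17)) - 14) = -9 + (13*(-10/26) - 14) = -9 + (13*(-10*1/26) - 14) = -9 + (13*(-5/13) - 14) = -9 + (-5 - 14) = -9 - 19 = -28)
q - Z = -28 - 1*(-420) = -28 + 420 = 392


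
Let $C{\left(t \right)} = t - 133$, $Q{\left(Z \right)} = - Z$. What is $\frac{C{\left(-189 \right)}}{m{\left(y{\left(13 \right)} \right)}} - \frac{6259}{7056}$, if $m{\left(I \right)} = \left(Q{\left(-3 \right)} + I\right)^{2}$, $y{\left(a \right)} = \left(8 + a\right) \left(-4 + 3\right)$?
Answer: $- \frac{119443}{63504} \approx -1.8809$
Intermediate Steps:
$C{\left(t \right)} = -133 + t$
$y{\left(a \right)} = -8 - a$ ($y{\left(a \right)} = \left(8 + a\right) \left(-1\right) = -8 - a$)
$m{\left(I \right)} = \left(3 + I\right)^{2}$ ($m{\left(I \right)} = \left(\left(-1\right) \left(-3\right) + I\right)^{2} = \left(3 + I\right)^{2}$)
$\frac{C{\left(-189 \right)}}{m{\left(y{\left(13 \right)} \right)}} - \frac{6259}{7056} = \frac{-133 - 189}{\left(3 - 21\right)^{2}} - \frac{6259}{7056} = - \frac{322}{\left(3 - 21\right)^{2}} - \frac{6259}{7056} = - \frac{322}{\left(-18\right)^{2}} - \frac{6259}{7056} = - \frac{322}{324} - \frac{6259}{7056} = \left(-322\right) \frac{1}{324} - \frac{6259}{7056} = - \frac{161}{162} - \frac{6259}{7056} = - \frac{119443}{63504}$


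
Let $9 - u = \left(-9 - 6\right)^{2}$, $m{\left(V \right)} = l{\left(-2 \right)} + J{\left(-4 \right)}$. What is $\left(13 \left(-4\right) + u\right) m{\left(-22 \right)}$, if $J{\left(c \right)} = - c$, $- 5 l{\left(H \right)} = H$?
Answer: $- \frac{5896}{5} \approx -1179.2$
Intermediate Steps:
$l{\left(H \right)} = - \frac{H}{5}$
$m{\left(V \right)} = \frac{22}{5}$ ($m{\left(V \right)} = \left(- \frac{1}{5}\right) \left(-2\right) - -4 = \frac{2}{5} + 4 = \frac{22}{5}$)
$u = -216$ ($u = 9 - \left(-9 - 6\right)^{2} = 9 - \left(-15\right)^{2} = 9 - 225 = -216$)
$\left(13 \left(-4\right) + u\right) m{\left(-22 \right)} = \left(13 \left(-4\right) - 216\right) \frac{22}{5} = \left(-52 - 216\right) \frac{22}{5} = \left(-268\right) \frac{22}{5} = - \frac{5896}{5}$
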